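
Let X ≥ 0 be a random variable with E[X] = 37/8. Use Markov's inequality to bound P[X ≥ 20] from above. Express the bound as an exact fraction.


μ = E[X] = 37/8, a = 20.
Markov: P[X ≥ 20] ≤ μ/a = (37/8)/20 = 37/160.
Numerically: ≈ 0.2313.
(Since a = 20 > μ = 4.6250, the bound 37/160 is < 1 and informative.)

P[X ≥ 20] ≤ 37/160 ≈ 0.2313.


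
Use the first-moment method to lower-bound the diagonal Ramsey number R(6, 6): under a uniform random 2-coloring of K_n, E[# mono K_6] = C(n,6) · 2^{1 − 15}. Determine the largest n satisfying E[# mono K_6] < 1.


We need C(n, 6) · 2^{1 − 15} < 1, i.e. C(n, 6) < 2^{15 − 1} = 16384.
Check values of n near the boundary:
  n = 14: C(14, 6) = 3003; 3003 < 16384? YES
  n = 15: C(15, 6) = 5005; 5005 < 16384? YES
  n = 16: C(16, 6) = 8008; 8008 < 16384? YES
  n = 17: C(17, 6) = 12376; 12376 < 16384? YES
  n = 18: C(18, 6) = 18564; 18564 < 16384? NO
  n = 19: C(19, 6) = 27132; 27132 < 16384? NO
The largest n with C(n, 6) < 16384 is n = 17 (where E[X] = 1547/2048 ≈ 0.7554). Hence R(6, 6) > 17, i.e. R(6, 6) ≥ 18.

Largest n = 17; hence R(6, 6) > 17.


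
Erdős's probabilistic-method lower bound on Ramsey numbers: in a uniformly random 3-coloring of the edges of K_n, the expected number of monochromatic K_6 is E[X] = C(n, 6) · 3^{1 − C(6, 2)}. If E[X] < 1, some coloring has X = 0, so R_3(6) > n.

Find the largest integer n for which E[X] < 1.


We need C(n, 6) · 3^{1 − 15} < 1, i.e. C(n, 6) < 3^{15 − 1} = 4782969.
Check values of n near the boundary:
  n = 40: C(40, 6) = 3838380; 3838380 < 4782969? YES
  n = 41: C(41, 6) = 4496388; 4496388 < 4782969? YES
  n = 42: C(42, 6) = 5245786; 5245786 < 4782969? NO
The largest n with C(n, 6) < 4782969 is n = 41 (where E[X] = 1498796/1594323 ≈ 0.940083). Hence R_3(6) > 41, i.e. R_3(6) ≥ 42.

Largest n = 41; hence R_3(6) > 41.


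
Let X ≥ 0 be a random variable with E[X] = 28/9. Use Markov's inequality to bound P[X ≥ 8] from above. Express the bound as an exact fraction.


μ = E[X] = 28/9, a = 8.
Markov: P[X ≥ 8] ≤ μ/a = (28/9)/8 = 7/18.
Numerically: ≈ 0.389.
(Since a = 8 > μ = 3.111, the bound 7/18 is < 1 and informative.)

P[X ≥ 8] ≤ 7/18 ≈ 0.389.


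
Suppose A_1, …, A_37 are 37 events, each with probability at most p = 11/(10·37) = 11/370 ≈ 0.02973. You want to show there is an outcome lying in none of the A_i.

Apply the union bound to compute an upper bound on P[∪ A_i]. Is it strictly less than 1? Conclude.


Union bound: P[∪_{i=1}^{37} A_i] ≤ Σ_i P[A_i] ≤ 37·p = 37·(11/370) = 11/10.
Numerically: 11/10 ≈ 1.10000.
Is 11/10 < 1? NO.
Since the bound 11/10 is ≥ 1, the union bound is uninformative here; it does NOT by itself certify existence.

37·p = 11/10 ≈ 1.10000; existence NOT certified by the union bound.


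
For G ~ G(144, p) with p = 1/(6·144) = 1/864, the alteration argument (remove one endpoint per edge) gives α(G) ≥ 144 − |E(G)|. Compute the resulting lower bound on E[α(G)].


E[|E(G)|] = C(144, 2)·p = 10296 · (1/864) = 143/12.
E[α(G)] ≥ n − E[|E(G)|] = 144 − 143/12 = 1585/12.
Numerically: ≈ 132.0833.
(This is only a lower bound; the true E[α(G)] may be larger.)

E[α(G)] ≥ 1585/12 ≈ 132.0833.


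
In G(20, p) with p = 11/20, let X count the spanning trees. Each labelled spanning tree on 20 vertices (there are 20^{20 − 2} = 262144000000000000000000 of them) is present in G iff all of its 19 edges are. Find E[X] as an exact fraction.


K_20 has 20^{20 − 2} = 262144000000000000000000 labelled spanning trees.
For each such spanning tree H, let X_H = 1 if all 19 edges of H are present in G. Then P[X_H = 1] = p^{19} = (11/20)^{19} = 61159090448414546291/5242880000000000000000000.
By linearity: E[X] = Σ_H E[X_H] = 262144000000000000000000 · p^{19} = 262144000000000000000000 · 61159090448414546291/5242880000000000000000000 = 61159090448414546291/20.
Numerically: E[X] ≈ 3.058e+18.

E[X] = 262144000000000000000000 · (11/20)^{19} = 61159090448414546291/20 ≈ 3.058e+18.


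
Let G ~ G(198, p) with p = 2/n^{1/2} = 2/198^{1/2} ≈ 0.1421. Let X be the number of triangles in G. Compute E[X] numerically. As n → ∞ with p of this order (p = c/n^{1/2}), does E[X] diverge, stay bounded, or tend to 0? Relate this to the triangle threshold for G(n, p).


Number of potential triangles: C(198, 3) = 1274196.
Each occurs with probability p³ ≈ (0.1421)³ ≈ 2.871390e-03.
By linearity: E[X] = C(198, 3)·p³ ≈ 1274196 · 2.871390e-03 ≈ 3658.7138.
Since α = 1/2 < 1, p = c/n^{1/2} ≫ 1/n is above the triangle threshold p ~ 1/n. Asymptotically E[X] ~ (c³/6)·n^{3(1−α)} = (2³/6)·n^{1.5} → ∞; triangles are abundant w.h.p.

E[X] ≈ 3658.7138; in regime p = Θ(1/n^{1/2}) E[X] diverges (above the triangle threshold p ~ 1/n).


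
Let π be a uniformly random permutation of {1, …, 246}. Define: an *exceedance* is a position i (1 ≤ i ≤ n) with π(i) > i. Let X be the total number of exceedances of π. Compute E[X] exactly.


Write X = Σ_{i=1}^{246} X_i, where X_i = 1_{π(i) > i}.
For each fixed i, π(i) is uniform over {1, …, 246} (marginal of a uniform permutation), so P[π(i) > i] = (n − i)/n. Summing: Σ_{i=1}^{246} (n − i)/n = (0 + 1 + … + 245)/246 = 246(246 − 1)/(2·246) = (246 − 1)/2.
Hence E[X] = Σ_{i=1}^{246} (246 − i)/246 = 245/2 ≈ 122.500.

E[X] = 245/2 = 122.500.


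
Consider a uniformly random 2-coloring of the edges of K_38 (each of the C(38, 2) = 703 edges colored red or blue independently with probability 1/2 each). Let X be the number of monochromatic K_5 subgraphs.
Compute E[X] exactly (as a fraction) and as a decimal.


Let X = Σ_S X_S over the C(38, 5) = 501942 subsets S of size 5, where X_S = 1 if the K_5 on S is monochromatic.
For a fixed S, the K_5 on S has C(5, 2) = 10 edges. P[all 10 edges red] = (1/2)^10, and likewise for blue, so P[monochromatic] = 2·(1/2)^10 = 2^{1 − 10} = 1/512.
By linearity of expectation: E[X] = C(38, 5) · 2^{1 − 10} = 501942 · 1/512 = 250971/256.
Numerically: E[X] ≈ 980.35547.

E[X] = C(38,5)·2^(1−C(5,2)) = 250971/256 ≈ 980.35547.


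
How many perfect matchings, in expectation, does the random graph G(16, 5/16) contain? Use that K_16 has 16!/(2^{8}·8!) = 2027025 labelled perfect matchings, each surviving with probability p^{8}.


K_16 has 16!/(2^{8}·8!) = 2027025 labelled perfect matchings.
For each such perfect matching H, let X_H = 1 if all 8 edges of H are present in G. Then P[X_H = 1] = p^{8} = (5/16)^{8} = 390625/4294967296.
Summing the indicators: E[X] = Σ_H E[X_H] = 2027025 · p^{8} = 2027025 · 390625/4294967296 = 791806640625/4294967296.
Numerically: E[X] ≈ 184.36.

E[X] = 2027025 · (5/16)^{8} = 791806640625/4294967296 ≈ 184.36.


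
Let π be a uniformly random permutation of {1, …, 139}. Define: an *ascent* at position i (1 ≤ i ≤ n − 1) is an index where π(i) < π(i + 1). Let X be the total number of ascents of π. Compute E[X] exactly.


Write X = Σ X_I over i = 1, …, 138, with X_I the indicator of one ascent.
There are 138 indicators.
For each fixed i, the pair (π(i), π(i+1)) is a uniformly random ordered pair of distinct values from {1, …, 139}; by symmetry P[π(i) < π(i+1)] = 1/2.
By linearity: E[X] = 138 · (1/2) = (139 − 1) · (1/2) = 69 ≈ 69.000.

E[X] = 69 = 69.000.


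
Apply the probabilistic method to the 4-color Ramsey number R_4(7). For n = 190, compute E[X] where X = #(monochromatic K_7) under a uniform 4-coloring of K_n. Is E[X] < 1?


E[X] = C(190, 7) · 4^{1 − 21} = 1585940245560 · 4^{−20} = 1585940245560/1099511627776.
As a reduced fraction: E[X] = 198242530695/137438953472 ≈ 1.4424043.
Is E[X] < 1? NO.
Since E[X] ≥ 1, the first-moment bound is inconclusive at n = 190; it does NOT by itself certify R_4(7) > 190.

E[X] = 198242530695/137438953472 ≈ 1.4424043; E[X] ≥ 1; first-moment method inconclusive here.


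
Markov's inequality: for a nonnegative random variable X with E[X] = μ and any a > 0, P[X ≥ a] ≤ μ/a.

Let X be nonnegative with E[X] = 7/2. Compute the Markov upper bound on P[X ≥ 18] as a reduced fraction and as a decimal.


μ = E[X] = 7/2, a = 18.
Markov: P[X ≥ 18] ≤ μ/a = (7/2)/18 = 7/36.
Numerically: ≈ 0.1944.
(Since a = 18 > μ = 3.5000, the bound 7/36 is < 1 and informative.)

P[X ≥ 18] ≤ 7/36 ≈ 0.1944.


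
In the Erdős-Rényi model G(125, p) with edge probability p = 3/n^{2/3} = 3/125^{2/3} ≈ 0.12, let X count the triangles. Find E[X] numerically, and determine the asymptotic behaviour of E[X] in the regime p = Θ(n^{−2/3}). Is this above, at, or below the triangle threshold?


Number of potential triangles: C(125, 3) = 317750.
Each occurs with probability p³ ≈ (0.12)³ ≈ 1.72800000e-03.
By linearity: E[X] = C(125, 3)·p³ ≈ 317750 · 1.72800000e-03 ≈ 549.072000.
Since α = 2/3 < 1, p = c/n^{2/3} ≫ 1/n is above the triangle threshold p ~ 1/n. Asymptotically E[X] ~ (c³/6)·n^{3(1−α)} = (3³/6)·n^{1} → ∞; triangles are abundant w.h.p.

E[X] ≈ 549.072000; in regime p = Θ(1/n^{2/3}) E[X] diverges (above the triangle threshold p ~ 1/n).


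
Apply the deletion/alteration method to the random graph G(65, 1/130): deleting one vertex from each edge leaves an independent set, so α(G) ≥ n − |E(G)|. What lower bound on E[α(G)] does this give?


E[|E(G)|] = C(65, 2)·p = 2080 · (1/130) = 16.
E[α(G)] ≥ n − E[|E(G)|] = 65 − 16 = 49.
Numerically: ≈ 49.000.
(This is only a lower bound; the true E[α(G)] may be larger.)

E[α(G)] ≥ 49 ≈ 49.000.


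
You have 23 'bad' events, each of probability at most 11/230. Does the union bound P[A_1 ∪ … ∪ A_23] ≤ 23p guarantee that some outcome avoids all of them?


Union bound: P[∪_{i=1}^{23} A_i] ≤ Σ_i P[A_i] ≤ 23·p = 23·(11/230) = 11/10.
Numerically: 11/10 ≈ 1.100000.
Is 11/10 < 1? NO.
Since the bound 11/10 is ≥ 1, the union bound is uninformative here; it does NOT by itself certify existence.

23·p = 11/10 ≈ 1.100000; existence NOT certified by the union bound.


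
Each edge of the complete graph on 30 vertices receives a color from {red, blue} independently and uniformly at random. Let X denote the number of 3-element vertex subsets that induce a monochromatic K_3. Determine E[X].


Let X = Σ_S X_S over the C(30, 3) = 4060 subsets S of size 3, where X_S = 1 if the K_3 on S is monochromatic.
For a fixed S, the K_3 on S has C(3, 2) = 3 edges. P[all 3 edges red] = (1/2)^3, and likewise for blue, so P[monochromatic] = 2·(1/2)^3 = 2^{1 − 3} = 1/4.
By linearity: E[X] = C(30, 3) · 2^{1 − 3} = 4060 · 1/4 = 1015.
Numerically: E[X] ≈ 1015.000000.

E[X] = C(30,3)·2^(1−C(3,2)) = 1015 ≈ 1015.000000.


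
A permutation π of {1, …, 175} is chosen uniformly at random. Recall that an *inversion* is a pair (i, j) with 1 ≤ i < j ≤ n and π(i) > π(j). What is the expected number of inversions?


Write X = Σ X_I over the C(175, 2) = 15225 pairs i < j, with X_I the indicator of one inversion.
There are 15225 indicators.
For each fixed pair i < j, the values π(i) and π(j) are two distinct elements of {1, …, 175} in uniformly random order; by symmetry P[π(i) > π(j)] = 1/2.
By linearity: E[X] = 15225 · (1/2) = C(175, 2) · (1/2) = 15225/2 = 15225/2 ≈ 7612.500000.

E[X] = 15225/2 = 7612.500000.


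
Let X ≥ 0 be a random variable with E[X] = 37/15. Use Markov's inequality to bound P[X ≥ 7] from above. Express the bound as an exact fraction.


μ = E[X] = 37/15, a = 7.
Markov: P[X ≥ 7] ≤ μ/a = (37/15)/7 = 37/105.
Numerically: ≈ 0.352381.
(Since a = 7 > μ = 2.466667, the bound 37/105 is < 1 and informative.)

P[X ≥ 7] ≤ 37/105 ≈ 0.352381.


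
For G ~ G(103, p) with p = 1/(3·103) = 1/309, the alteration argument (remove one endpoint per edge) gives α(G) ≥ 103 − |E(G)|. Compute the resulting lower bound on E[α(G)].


E[|E(G)|] = C(103, 2)·p = 5253 · (1/309) = 17.
E[α(G)] ≥ n − E[|E(G)|] = 103 − 17 = 86.
Numerically: ≈ 86.000.
(This is only a lower bound; the true E[α(G)] may be larger.)

E[α(G)] ≥ 86 ≈ 86.000.


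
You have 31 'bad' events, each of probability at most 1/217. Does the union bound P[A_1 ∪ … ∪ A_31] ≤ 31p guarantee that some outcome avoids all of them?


Union bound: P[∪_{i=1}^{31} A_i] ≤ Σ_i P[A_i] ≤ 31·p = 31·(1/217) = 1/7.
Numerically: 1/7 ≈ 0.1428571.
Is 1/7 < 1? YES.
Since P[∪ A_i] ≤ 1/7 < 1, the complement has P[∩ A_i^c] ≥ 1 − 1/7 = 6/7 > 0, so some outcome avoids every A_i.

31·p = 1/7 ≈ 0.1428571; existence CERTIFIED by the union bound.


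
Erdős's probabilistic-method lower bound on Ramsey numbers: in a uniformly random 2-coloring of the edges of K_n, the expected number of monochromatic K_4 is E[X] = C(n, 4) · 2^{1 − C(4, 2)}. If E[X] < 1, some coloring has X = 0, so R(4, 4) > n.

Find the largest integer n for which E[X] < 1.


We need C(n, 4) · 2^{1 − 6} < 1, i.e. C(n, 4) < 2^{6 − 1} = 32.
Check values of n near the boundary:
  n = 4: C(4, 4) = 1; 1 < 32? YES
  n = 5: C(5, 4) = 5; 5 < 32? YES
  n = 6: C(6, 4) = 15; 15 < 32? YES
  n = 7: C(7, 4) = 35; 35 < 32? NO
  n = 8: C(8, 4) = 70; 70 < 32? NO
The largest n with C(n, 4) < 32 is n = 6 (where E[X] = 15/32 ≈ 0.4687500). Hence R(4, 4) > 6, i.e. R(4, 4) ≥ 7.

Largest n = 6; hence R(4, 4) > 6.


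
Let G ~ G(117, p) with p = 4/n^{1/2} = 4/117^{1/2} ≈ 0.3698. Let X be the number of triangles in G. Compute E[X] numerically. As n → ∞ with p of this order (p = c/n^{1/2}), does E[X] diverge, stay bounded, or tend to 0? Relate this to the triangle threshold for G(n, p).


Number of potential triangles: C(117, 3) = 260130.
Each occurs with probability p³ ≈ (0.3698)³ ≈ 5.057096e-02.
By linearity: E[X] = C(117, 3)·p³ ≈ 260130 · 5.057096e-02 ≈ 13155.0233.
Since α = 1/2 < 1, p = c/n^{1/2} ≫ 1/n is above the triangle threshold p ~ 1/n. Asymptotically E[X] ~ (c³/6)·n^{3(1−α)} = (4³/6)·n^{1.5} → ∞; triangles are abundant w.h.p.

E[X] ≈ 13155.0233; in regime p = Θ(1/n^{1/2}) E[X] diverges (above the triangle threshold p ~ 1/n).


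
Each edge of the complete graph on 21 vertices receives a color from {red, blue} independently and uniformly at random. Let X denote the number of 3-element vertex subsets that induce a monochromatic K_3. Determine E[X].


Let X = Σ_S X_S over the C(21, 3) = 1330 subsets S of size 3, where X_S = 1 if the K_3 on S is monochromatic.
For a fixed S, the K_3 on S has C(3, 2) = 3 edges. P[all 3 edges red] = (1/2)^3, and likewise for blue, so P[monochromatic] = 2·(1/2)^3 = 2^{1 − 3} = 1/4.
Summing: E[X] = C(21, 3) · 2^{1 − 3} = 1330 · 1/4 = 665/2.
Numerically: E[X] ≈ 332.5000.

E[X] = C(21,3)·2^(1−C(3,2)) = 665/2 ≈ 332.5000.


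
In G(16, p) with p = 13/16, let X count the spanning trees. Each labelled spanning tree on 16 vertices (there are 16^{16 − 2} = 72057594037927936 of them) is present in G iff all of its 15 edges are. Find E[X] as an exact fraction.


K_16 has 16^{16 − 2} = 72057594037927936 labelled spanning trees.
For each such spanning tree H, let X_H = 1 if all 15 edges of H are present in G. Then P[X_H = 1] = p^{15} = (13/16)^{15} = 51185893014090757/1152921504606846976.
By linearity: E[X] = Σ_H E[X_H] = 72057594037927936 · p^{15} = 72057594037927936 · 51185893014090757/1152921504606846976 = 51185893014090757/16.
Numerically: E[X] ≈ 3.199e+15.

E[X] = 72057594037927936 · (13/16)^{15} = 51185893014090757/16 ≈ 3.199e+15.


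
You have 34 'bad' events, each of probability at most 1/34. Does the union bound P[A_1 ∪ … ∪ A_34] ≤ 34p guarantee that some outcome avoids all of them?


Union bound: P[∪_{i=1}^{34} A_i] ≤ Σ_i P[A_i] ≤ 34·p = 34·(1/34) = 1.
Numerically: 1 ≈ 1.000000.
Is 1 < 1? NO.
Since the bound 1 is ≥ 1, the union bound is uninformative here; it does NOT by itself certify existence.

34·p = 1 ≈ 1.000000; existence NOT certified by the union bound.


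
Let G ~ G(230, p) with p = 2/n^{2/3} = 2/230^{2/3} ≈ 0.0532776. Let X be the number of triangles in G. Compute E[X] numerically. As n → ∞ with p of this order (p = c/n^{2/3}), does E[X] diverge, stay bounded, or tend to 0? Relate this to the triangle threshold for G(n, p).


Number of potential triangles: C(230, 3) = 2001460.
Each occurs with probability p³ ≈ (0.0532776)³ ≈ 1.51228733e-04.
By linearity: E[X] = C(230, 3)·p³ ≈ 2001460 · 1.51228733e-04 ≈ 302.678261.
Since α = 2/3 < 1, p = c/n^{2/3} ≫ 1/n is above the triangle threshold p ~ 1/n. Asymptotically E[X] ~ (c³/6)·n^{3(1−α)} = (2³/6)·n^{1} → ∞; triangles are abundant w.h.p.

E[X] ≈ 302.678261; in regime p = Θ(1/n^{2/3}) E[X] diverges (above the triangle threshold p ~ 1/n).


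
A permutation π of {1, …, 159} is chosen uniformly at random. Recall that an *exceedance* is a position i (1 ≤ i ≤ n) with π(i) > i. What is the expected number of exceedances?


Write X = Σ_{i=1}^{159} X_i, where X_i = 1_{π(i) > i}.
For each fixed i, π(i) is uniform over {1, …, 159} (marginal of a uniform permutation), so P[π(i) > i] = (n − i)/n. Summing: Σ_{i=1}^{159} (n − i)/n = (0 + 1 + … + 158)/159 = 159(159 − 1)/(2·159) = (159 − 1)/2.
Hence E[X] = Σ_{i=1}^{159} (159 − i)/159 = 79 ≈ 79.00000.

E[X] = 79 = 79.00000.


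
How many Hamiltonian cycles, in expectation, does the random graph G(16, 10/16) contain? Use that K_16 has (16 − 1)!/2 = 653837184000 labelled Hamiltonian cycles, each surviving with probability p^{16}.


K_16 has (16 − 1)!/2 = 653837184000 labelled Hamiltonian cycles.
For each such Hamiltonian cycle H, let X_H = 1 if all 16 edges of H are present in G. Then P[X_H = 1] = p^{16} = (5/8)^{16} = 152587890625/281474976710656.
By linearity of expectation: E[X] = Σ_H E[X_H] = 653837184000 · p^{16} = 653837184000 · 152587890625/281474976710656 = 97429332733154296875/274877906944.
Numerically: E[X] ≈ 3.54e+08.

E[X] = 653837184000 · (5/8)^{16} = 97429332733154296875/274877906944 ≈ 3.54e+08.


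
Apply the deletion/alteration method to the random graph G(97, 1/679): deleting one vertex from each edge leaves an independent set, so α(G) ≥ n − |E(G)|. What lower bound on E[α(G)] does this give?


E[|E(G)|] = C(97, 2)·p = 4656 · (1/679) = 48/7.
E[α(G)] ≥ n − E[|E(G)|] = 97 − 48/7 = 631/7.
Numerically: ≈ 90.142857.
(This is only a lower bound; the true E[α(G)] may be larger.)

E[α(G)] ≥ 631/7 ≈ 90.142857.


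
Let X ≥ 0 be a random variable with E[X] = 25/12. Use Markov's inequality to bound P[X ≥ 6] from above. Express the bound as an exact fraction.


μ = E[X] = 25/12, a = 6.
Markov: P[X ≥ 6] ≤ μ/a = (25/12)/6 = 25/72.
Numerically: ≈ 0.347222.
(Since a = 6 > μ = 2.083333, the bound 25/72 is < 1 and informative.)

P[X ≥ 6] ≤ 25/72 ≈ 0.347222.


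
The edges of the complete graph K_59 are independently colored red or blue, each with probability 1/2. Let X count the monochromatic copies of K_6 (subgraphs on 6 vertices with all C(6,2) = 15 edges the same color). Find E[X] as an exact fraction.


Let X = Σ_S X_S over the C(59, 6) = 45057474 subsets S of size 6, where X_S = 1 if the K_6 on S is monochromatic.
For a fixed S, the K_6 on S has C(6, 2) = 15 edges. P[all 15 edges red] = (1/2)^15, and likewise for blue, so P[monochromatic] = 2·(1/2)^15 = 2^{1 − 15} = 1/16384.
By linearity of expectation: E[X] = C(59, 6) · 2^{1 − 15} = 45057474 · 1/16384 = 22528737/8192.
Numerically: E[X] ≈ 2750.0900.

E[X] = C(59,6)·2^(1−C(6,2)) = 22528737/8192 ≈ 2750.0900.


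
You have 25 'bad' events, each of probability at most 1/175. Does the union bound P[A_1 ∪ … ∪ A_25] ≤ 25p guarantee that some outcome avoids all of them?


Union bound: P[∪_{i=1}^{25} A_i] ≤ Σ_i P[A_i] ≤ 25·p = 25·(1/175) = 1/7.
Numerically: 1/7 ≈ 0.1429.
Is 1/7 < 1? YES.
Since P[∪ A_i] ≤ 1/7 < 1, the complement has P[∩ A_i^c] ≥ 1 − 1/7 = 6/7 > 0, so some outcome avoids every A_i.

25·p = 1/7 ≈ 0.1429; existence CERTIFIED by the union bound.


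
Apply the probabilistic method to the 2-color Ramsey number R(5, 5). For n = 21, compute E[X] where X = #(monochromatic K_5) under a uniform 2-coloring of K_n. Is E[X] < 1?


E[X] = C(21, 5) · 2^{1 − 10} = 20349 · 2^{−9} = 20349/512.
As a reduced fraction: E[X] = 20349/512 ≈ 39.7441.
Is E[X] < 1? NO.
Since E[X] ≥ 1, the first-moment bound is inconclusive at n = 21; it does NOT by itself certify R(5, 5) > 21.

E[X] = 20349/512 ≈ 39.7441; E[X] ≥ 1; first-moment method inconclusive here.


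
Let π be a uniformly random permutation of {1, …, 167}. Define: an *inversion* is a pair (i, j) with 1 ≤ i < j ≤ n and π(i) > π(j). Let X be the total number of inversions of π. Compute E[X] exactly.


Write X = Σ X_I over the C(167, 2) = 13861 pairs i < j, with X_I the indicator of one inversion.
There are 13861 indicators.
For each fixed pair i < j, the values π(i) and π(j) are two distinct elements of {1, …, 167} in uniformly random order; by symmetry P[π(i) > π(j)] = 1/2.
By linearity: E[X] = 13861 · (1/2) = C(167, 2) · (1/2) = 13861/2 = 13861/2 ≈ 6930.500000.

E[X] = 13861/2 = 6930.500000.


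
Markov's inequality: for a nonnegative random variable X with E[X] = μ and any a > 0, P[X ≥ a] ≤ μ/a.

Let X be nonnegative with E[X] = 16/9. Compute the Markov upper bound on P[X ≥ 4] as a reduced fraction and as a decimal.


μ = E[X] = 16/9, a = 4.
Markov: P[X ≥ 4] ≤ μ/a = (16/9)/4 = 4/9.
Numerically: ≈ 0.4444.
(Since a = 4 > μ = 1.7778, the bound 4/9 is < 1 and informative.)

P[X ≥ 4] ≤ 4/9 ≈ 0.4444.


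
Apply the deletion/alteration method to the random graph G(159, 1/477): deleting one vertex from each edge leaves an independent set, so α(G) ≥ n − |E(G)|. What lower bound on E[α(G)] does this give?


E[|E(G)|] = C(159, 2)·p = 12561 · (1/477) = 79/3.
E[α(G)] ≥ n − E[|E(G)|] = 159 − 79/3 = 398/3.
Numerically: ≈ 132.666667.
(This is only a lower bound; the true E[α(G)] may be larger.)

E[α(G)] ≥ 398/3 ≈ 132.666667.


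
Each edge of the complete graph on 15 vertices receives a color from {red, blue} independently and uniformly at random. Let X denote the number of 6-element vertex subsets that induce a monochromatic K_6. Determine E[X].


Let X = Σ_S X_S over the C(15, 6) = 5005 subsets S of size 6, where X_S = 1 if the K_6 on S is monochromatic.
For a fixed S, the K_6 on S has C(6, 2) = 15 edges. P[all 15 edges red] = (1/2)^15, and likewise for blue, so P[monochromatic] = 2·(1/2)^15 = 2^{1 − 15} = 1/16384.
By linearity of expectation: E[X] = C(15, 6) · 2^{1 − 15} = 5005 · 1/16384 = 5005/16384.
Numerically: E[X] ≈ 0.3055.

E[X] = C(15,6)·2^(1−C(6,2)) = 5005/16384 ≈ 0.3055.


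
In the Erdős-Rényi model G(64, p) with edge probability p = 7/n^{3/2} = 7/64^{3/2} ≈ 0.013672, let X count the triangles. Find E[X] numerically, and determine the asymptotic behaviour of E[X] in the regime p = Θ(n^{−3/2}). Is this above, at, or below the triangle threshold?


Number of potential triangles: C(64, 3) = 41664.
Each occurs with probability p³ ≈ (0.013672)³ ≈ 2.5555491e-06.
By linearity: E[X] = C(64, 3)·p³ ≈ 41664 · 2.5555491e-06 ≈ 0.10647.
Since α = 3/2 > 1, p = c/n^{3/2} = o(1/n) is below the triangle threshold p ~ 1/n. Asymptotically E[X] ~ (c³/6)·n^{3(1−α)} = (7³/6)·n^{-1.5} → 0, so by Markov's inequality G has no triangles w.h.p.

E[X] ≈ 0.10647; in regime p = Θ(1/n^{3/2}) E[X] tends to 0 (below the triangle threshold p ~ 1/n).


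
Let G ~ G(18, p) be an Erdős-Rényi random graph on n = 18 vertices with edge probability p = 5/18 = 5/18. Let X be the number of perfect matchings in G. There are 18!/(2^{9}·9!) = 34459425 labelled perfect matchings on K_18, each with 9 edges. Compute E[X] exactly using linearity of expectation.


K_18 has 18!/(2^{9}·9!) = 34459425 labelled perfect matchings.
For each such perfect matching H, let X_H = 1 if all 9 edges of H are present in G. Then P[X_H = 1] = p^{9} = (5/18)^{9} = 1953125/198359290368.
By linearity of expectation: E[X] = Σ_H E[X_H] = 34459425 · p^{9} = 34459425 · 1953125/198359290368 = 830908203125/2448880128.
Numerically: E[X] ≈ 339.3.

E[X] = 34459425 · (5/18)^{9} = 830908203125/2448880128 ≈ 339.3.


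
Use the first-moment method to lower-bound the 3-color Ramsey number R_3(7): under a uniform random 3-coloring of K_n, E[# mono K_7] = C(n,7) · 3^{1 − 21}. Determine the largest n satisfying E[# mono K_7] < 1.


We need C(n, 7) · 3^{1 − 21} < 1, i.e. C(n, 7) < 3^{21 − 1} = 3486784401.
Check values of n near the boundary:
  n = 79: C(79, 7) = 2898753715; 2898753715 < 3486784401? YES
  n = 80: C(80, 7) = 3176716400; 3176716400 < 3486784401? YES
  n = 81: C(81, 7) = 3477216600; 3477216600 < 3486784401? YES
  n = 82: C(82, 7) = 3801756816; 3801756816 < 3486784401? NO
The largest n with C(n, 7) < 3486784401 is n = 81 (where E[X] = 42928600/43046721 ≈ 0.9973). Hence R_3(7) > 81, i.e. R_3(7) ≥ 82.

Largest n = 81; hence R_3(7) > 81.


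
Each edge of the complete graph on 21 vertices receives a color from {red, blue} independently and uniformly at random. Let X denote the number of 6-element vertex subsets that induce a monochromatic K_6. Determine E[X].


Let X = Σ_S X_S over the C(21, 6) = 54264 subsets S of size 6, where X_S = 1 if the K_6 on S is monochromatic.
For a fixed S, the K_6 on S has C(6, 2) = 15 edges. P[all 15 edges red] = (1/2)^15, and likewise for blue, so P[monochromatic] = 2·(1/2)^15 = 2^{1 − 15} = 1/16384.
By linearity: E[X] = C(21, 6) · 2^{1 − 15} = 54264 · 1/16384 = 6783/2048.
Numerically: E[X] ≈ 3.31201.

E[X] = C(21,6)·2^(1−C(6,2)) = 6783/2048 ≈ 3.31201.


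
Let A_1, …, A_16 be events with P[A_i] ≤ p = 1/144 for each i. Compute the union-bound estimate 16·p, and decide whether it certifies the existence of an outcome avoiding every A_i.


Union bound: P[∪_{i=1}^{16} A_i] ≤ Σ_i P[A_i] ≤ 16·p = 16·(1/144) = 1/9.
Numerically: 1/9 ≈ 0.11111.
Is 1/9 < 1? YES.
Since P[∪ A_i] ≤ 1/9 < 1, the complement has P[∩ A_i^c] ≥ 1 − 1/9 = 8/9 > 0, so some outcome avoids every A_i.

16·p = 1/9 ≈ 0.11111; existence CERTIFIED by the union bound.


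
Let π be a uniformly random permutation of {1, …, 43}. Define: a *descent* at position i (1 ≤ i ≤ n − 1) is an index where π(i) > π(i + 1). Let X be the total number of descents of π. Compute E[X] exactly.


Write X = Σ X_I over i = 1, …, 42, with X_I the indicator of one descent.
There are 42 indicators.
For each fixed i, the pair (π(i), π(i+1)) is a uniformly random ordered pair of distinct values from {1, …, 43}; by symmetry P[π(i) > π(i+1)] = 1/2.
By linearity: E[X] = 42 · (1/2) = (43 − 1) · (1/2) = 21 ≈ 21.000000.

E[X] = 21 = 21.000000.


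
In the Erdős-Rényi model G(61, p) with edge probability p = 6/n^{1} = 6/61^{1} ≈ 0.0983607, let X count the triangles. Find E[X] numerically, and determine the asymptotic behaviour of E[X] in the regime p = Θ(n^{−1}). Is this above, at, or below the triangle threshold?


Number of potential triangles: C(61, 3) = 35990.
Each occurs with probability p³ ≈ (0.0983607)³ ≈ 9.51621501e-04.
By linearity: E[X] = C(61, 3)·p³ ≈ 35990 · 9.51621501e-04 ≈ 34.248858.
Here α = 1, so p = 6/n is exactly at the triangle threshold p ~ 1/n. Asymptotically E[X] → c³/6 = 6³/6 = 36 ≈ 36.000000, a bounded constant. In this regime the triangle count is asymptotically Poisson(c³/6).

E[X] ≈ 34.248858; in regime p = Θ(1/n^{1}) E[X] stays bounded (at the triangle threshold p ~ 1/n).


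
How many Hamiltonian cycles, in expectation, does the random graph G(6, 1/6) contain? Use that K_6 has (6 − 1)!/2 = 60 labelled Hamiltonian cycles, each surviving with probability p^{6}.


K_6 has (6 − 1)!/2 = 60 labelled Hamiltonian cycles.
For each such Hamiltonian cycle H, let X_H = 1 if all 6 edges of H are present in G. Then P[X_H = 1] = p^{6} = (1/6)^{6} = 1/46656.
By linearity of expectation: E[X] = Σ_H E[X_H] = 60 · p^{6} = 60 · 1/46656 = 5/3888.
Numerically: E[X] ≈ 0.001286.

E[X] = 60 · (1/6)^{6} = 5/3888 ≈ 0.001286.


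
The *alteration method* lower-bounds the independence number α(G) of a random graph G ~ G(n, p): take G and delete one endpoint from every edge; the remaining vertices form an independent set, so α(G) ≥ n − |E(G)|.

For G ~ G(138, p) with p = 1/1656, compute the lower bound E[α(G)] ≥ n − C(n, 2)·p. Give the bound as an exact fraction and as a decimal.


E[|E(G)|] = C(138, 2)·p = 9453 · (1/1656) = 137/24.
E[α(G)] ≥ n − E[|E(G)|] = 138 − 137/24 = 3175/24.
Numerically: ≈ 132.291667.
(This is only a lower bound; the true E[α(G)] may be larger.)

E[α(G)] ≥ 3175/24 ≈ 132.291667.


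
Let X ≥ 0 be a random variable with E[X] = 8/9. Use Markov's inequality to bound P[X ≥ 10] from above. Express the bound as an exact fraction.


μ = E[X] = 8/9, a = 10.
Markov: P[X ≥ 10] ≤ μ/a = (8/9)/10 = 4/45.
Numerically: ≈ 0.089.
(Since a = 10 > μ = 0.889, the bound 4/45 is < 1 and informative.)

P[X ≥ 10] ≤ 4/45 ≈ 0.089.


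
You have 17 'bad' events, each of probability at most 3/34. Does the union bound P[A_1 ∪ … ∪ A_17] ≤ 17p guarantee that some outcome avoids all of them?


Union bound: P[∪_{i=1}^{17} A_i] ≤ Σ_i P[A_i] ≤ 17·p = 17·(3/34) = 3/2.
Numerically: 3/2 ≈ 1.50000.
Is 3/2 < 1? NO.
Since the bound 3/2 is ≥ 1, the union bound is uninformative here; it does NOT by itself certify existence.

17·p = 3/2 ≈ 1.50000; existence NOT certified by the union bound.


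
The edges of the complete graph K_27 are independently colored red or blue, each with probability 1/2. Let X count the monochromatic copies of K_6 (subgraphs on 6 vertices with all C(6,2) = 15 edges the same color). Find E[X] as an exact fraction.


Let X = Σ_S X_S over the C(27, 6) = 296010 subsets S of size 6, where X_S = 1 if the K_6 on S is monochromatic.
For a fixed S, the K_6 on S has C(6, 2) = 15 edges. P[all 15 edges red] = (1/2)^15, and likewise for blue, so P[monochromatic] = 2·(1/2)^15 = 2^{1 − 15} = 1/16384.
Summing: E[X] = C(27, 6) · 2^{1 − 15} = 296010 · 1/16384 = 148005/8192.
Numerically: E[X] ≈ 18.06702.

E[X] = C(27,6)·2^(1−C(6,2)) = 148005/8192 ≈ 18.06702.


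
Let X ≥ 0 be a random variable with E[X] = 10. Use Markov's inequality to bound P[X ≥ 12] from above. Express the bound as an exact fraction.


μ = E[X] = 10, a = 12.
Markov: P[X ≥ 12] ≤ μ/a = (10)/12 = 5/6.
Numerically: ≈ 0.8333.
(Since a = 12 > μ = 10.0000, the bound 5/6 is < 1 and informative.)

P[X ≥ 12] ≤ 5/6 ≈ 0.8333.


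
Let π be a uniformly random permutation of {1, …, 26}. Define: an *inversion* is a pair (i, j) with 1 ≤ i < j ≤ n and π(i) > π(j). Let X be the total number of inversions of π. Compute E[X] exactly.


Write X = Σ X_I over the C(26, 2) = 325 pairs i < j, with X_I the indicator of one inversion.
There are 325 indicators.
For each fixed pair i < j, the values π(i) and π(j) are two distinct elements of {1, …, 26} in uniformly random order; by symmetry P[π(i) > π(j)] = 1/2.
By linearity: E[X] = 325 · (1/2) = C(26, 2) · (1/2) = 325/2 = 325/2 ≈ 162.50000.

E[X] = 325/2 = 162.50000.


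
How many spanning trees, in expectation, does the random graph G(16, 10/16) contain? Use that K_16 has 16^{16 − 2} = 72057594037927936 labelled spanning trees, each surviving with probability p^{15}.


K_16 has 16^{16 − 2} = 72057594037927936 labelled spanning trees.
For each such spanning tree H, let X_H = 1 if all 15 edges of H are present in G. Then P[X_H = 1] = p^{15} = (5/8)^{15} = 30517578125/35184372088832.
Summing the indicators: E[X] = Σ_H E[X_H] = 72057594037927936 · p^{15} = 72057594037927936 · 30517578125/35184372088832 = 62500000000000.
Numerically: E[X] ≈ 6.25e+13.

E[X] = 72057594037927936 · (5/8)^{15} = 62500000000000 ≈ 6.25e+13.


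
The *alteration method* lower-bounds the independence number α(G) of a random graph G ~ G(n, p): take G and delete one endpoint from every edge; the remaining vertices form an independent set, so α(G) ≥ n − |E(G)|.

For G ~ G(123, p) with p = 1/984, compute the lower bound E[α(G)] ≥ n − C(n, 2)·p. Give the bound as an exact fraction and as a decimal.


E[|E(G)|] = C(123, 2)·p = 7503 · (1/984) = 61/8.
E[α(G)] ≥ n − E[|E(G)|] = 123 − 61/8 = 923/8.
Numerically: ≈ 115.375000.
(This is only a lower bound; the true E[α(G)] may be larger.)

E[α(G)] ≥ 923/8 ≈ 115.375000.


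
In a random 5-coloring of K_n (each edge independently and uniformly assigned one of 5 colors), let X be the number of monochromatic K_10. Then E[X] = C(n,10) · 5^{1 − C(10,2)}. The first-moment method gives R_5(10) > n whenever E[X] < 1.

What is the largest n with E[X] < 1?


We need C(n, 10) · 5^{1 − 45} < 1, i.e. C(n, 10) < 5^{45 − 1} = 5684341886080801486968994140625.
Check values of n near the boundary:
  n = 5391: C(5391, 10) = 5666344714787188828795213697883; 5666344714787188828795213697883 < 5684341886080801486968994140625? YES
  n = 5392: C(5392, 10) = 5676873040158402483252283957448; 5676873040158402483252283957448 < 5684341886080801486968994140625? YES
  n = 5393: C(5393, 10) = 5687418968154238267170642278008; 5687418968154238267170642278008 < 5684341886080801486968994140625? NO
The largest n with C(n, 10) < 5684341886080801486968994140625 is n = 5392 (where E[X] = 5676873040158402483252283957448/5684341886080801486968994140625 ≈ 0.9986861). Hence R_5(10) > 5392, i.e. R_5(10) ≥ 5393.

Largest n = 5392; hence R_5(10) > 5392.


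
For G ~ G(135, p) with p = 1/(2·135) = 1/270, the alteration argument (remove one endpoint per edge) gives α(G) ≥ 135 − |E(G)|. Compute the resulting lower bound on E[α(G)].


E[|E(G)|] = C(135, 2)·p = 9045 · (1/270) = 67/2.
E[α(G)] ≥ n − E[|E(G)|] = 135 − 67/2 = 203/2.
Numerically: ≈ 101.500.
(This is only a lower bound; the true E[α(G)] may be larger.)

E[α(G)] ≥ 203/2 ≈ 101.500.


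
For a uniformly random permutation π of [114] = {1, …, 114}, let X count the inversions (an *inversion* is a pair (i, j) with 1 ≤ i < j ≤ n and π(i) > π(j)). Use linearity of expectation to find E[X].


Write X = Σ X_I over the C(114, 2) = 6441 pairs i < j, with X_I the indicator of one inversion.
There are 6441 indicators.
For each fixed pair i < j, the values π(i) and π(j) are two distinct elements of {1, …, 114} in uniformly random order; by symmetry P[π(i) > π(j)] = 1/2.
By linearity: E[X] = 6441 · (1/2) = C(114, 2) · (1/2) = 6441/2 = 6441/2 ≈ 3220.50000.

E[X] = 6441/2 = 3220.50000.


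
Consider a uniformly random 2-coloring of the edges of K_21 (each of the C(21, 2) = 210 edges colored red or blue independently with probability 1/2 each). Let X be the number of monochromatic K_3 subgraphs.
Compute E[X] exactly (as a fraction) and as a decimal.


Let X = Σ_S X_S over the C(21, 3) = 1330 subsets S of size 3, where X_S = 1 if the K_3 on S is monochromatic.
For a fixed S, the K_3 on S has C(3, 2) = 3 edges. P[all 3 edges red] = (1/2)^3, and likewise for blue, so P[monochromatic] = 2·(1/2)^3 = 2^{1 − 3} = 1/4.
By linearity: E[X] = C(21, 3) · 2^{1 − 3} = 1330 · 1/4 = 665/2.
Numerically: E[X] ≈ 332.500000.

E[X] = C(21,3)·2^(1−C(3,2)) = 665/2 ≈ 332.500000.


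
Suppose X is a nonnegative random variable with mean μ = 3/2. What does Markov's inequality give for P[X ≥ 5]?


μ = E[X] = 3/2, a = 5.
Markov: P[X ≥ 5] ≤ μ/a = (3/2)/5 = 3/10.
Numerically: ≈ 0.300000.
(Since a = 5 > μ = 1.500000, the bound 3/10 is < 1 and informative.)

P[X ≥ 5] ≤ 3/10 ≈ 0.300000.


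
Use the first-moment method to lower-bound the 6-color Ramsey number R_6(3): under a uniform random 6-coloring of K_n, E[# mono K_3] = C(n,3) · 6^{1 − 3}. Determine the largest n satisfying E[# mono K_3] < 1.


We need C(n, 3) · 6^{1 − 3} < 1, i.e. C(n, 3) < 6^{3 − 1} = 36.
Check values of n near the boundary:
  n = 6: C(6, 3) = 20; 20 < 36? YES
  n = 7: C(7, 3) = 35; 35 < 36? YES
  n = 8: C(8, 3) = 56; 56 < 36? NO
The largest n with C(n, 3) < 36 is n = 7 (where E[X] = 35/36 ≈ 0.97222). Hence R_6(3) > 7, i.e. R_6(3) ≥ 8.

Largest n = 7; hence R_6(3) > 7.


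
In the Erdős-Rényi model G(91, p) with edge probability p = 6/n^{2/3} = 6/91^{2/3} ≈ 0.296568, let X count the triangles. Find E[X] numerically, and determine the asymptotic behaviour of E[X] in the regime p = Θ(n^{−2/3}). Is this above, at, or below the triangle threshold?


Number of potential triangles: C(91, 3) = 121485.
Each occurs with probability p³ ≈ (0.296568)³ ≈ 2.60838063e-02.
By linearity: E[X] = C(91, 3)·p³ ≈ 121485 · 2.60838063e-02 ≈ 3168.791209.
Since α = 2/3 < 1, p = c/n^{2/3} ≫ 1/n is above the triangle threshold p ~ 1/n. Asymptotically E[X] ~ (c³/6)·n^{3(1−α)} = (6³/6)·n^{1} → ∞; triangles are abundant w.h.p.

E[X] ≈ 3168.791209; in regime p = Θ(1/n^{2/3}) E[X] diverges (above the triangle threshold p ~ 1/n).


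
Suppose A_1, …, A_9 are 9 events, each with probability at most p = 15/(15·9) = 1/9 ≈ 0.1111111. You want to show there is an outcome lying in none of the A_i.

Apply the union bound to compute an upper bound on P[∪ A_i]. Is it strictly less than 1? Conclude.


Union bound: P[∪_{i=1}^{9} A_i] ≤ Σ_i P[A_i] ≤ 9·p = 9·(1/9) = 1.
Numerically: 1 ≈ 1.0000000.
Is 1 < 1? NO.
Since the bound 1 is ≥ 1, the union bound is uninformative here; it does NOT by itself certify existence.

9·p = 1 ≈ 1.0000000; existence NOT certified by the union bound.


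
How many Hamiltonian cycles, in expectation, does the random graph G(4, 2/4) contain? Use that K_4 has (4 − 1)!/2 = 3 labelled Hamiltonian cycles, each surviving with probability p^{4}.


K_4 has (4 − 1)!/2 = 3 labelled Hamiltonian cycles.
For each such Hamiltonian cycle H, let X_H = 1 if all 4 edges of H are present in G. Then P[X_H = 1] = p^{4} = (1/2)^{4} = 1/16.
By linearity: E[X] = Σ_H E[X_H] = 3 · p^{4} = 3 · 1/16 = 3/16.
Numerically: E[X] ≈ 0.1875.

E[X] = 3 · (1/2)^{4} = 3/16 ≈ 0.1875.


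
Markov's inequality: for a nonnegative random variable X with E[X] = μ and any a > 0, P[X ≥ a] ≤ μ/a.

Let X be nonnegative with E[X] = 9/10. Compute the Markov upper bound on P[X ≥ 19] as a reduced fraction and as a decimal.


μ = E[X] = 9/10, a = 19.
Markov: P[X ≥ 19] ≤ μ/a = (9/10)/19 = 9/190.
Numerically: ≈ 0.0474.
(Since a = 19 > μ = 0.9000, the bound 9/190 is < 1 and informative.)

P[X ≥ 19] ≤ 9/190 ≈ 0.0474.


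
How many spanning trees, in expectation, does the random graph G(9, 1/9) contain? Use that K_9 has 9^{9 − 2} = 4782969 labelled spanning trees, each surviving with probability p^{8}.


K_9 has 9^{9 − 2} = 4782969 labelled spanning trees.
For each such spanning tree H, let X_H = 1 if all 8 edges of H are present in G. Then P[X_H = 1] = p^{8} = (1/9)^{8} = 1/43046721.
Summing the indicators: E[X] = Σ_H E[X_H] = 4782969 · p^{8} = 4782969 · 1/43046721 = 1/9.
Numerically: E[X] ≈ 0.111111.

E[X] = 4782969 · (1/9)^{8} = 1/9 ≈ 0.111111.


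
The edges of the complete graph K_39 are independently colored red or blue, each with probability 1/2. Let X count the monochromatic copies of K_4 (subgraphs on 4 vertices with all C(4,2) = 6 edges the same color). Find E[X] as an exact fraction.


Let X = Σ_S X_S over the C(39, 4) = 82251 subsets S of size 4, where X_S = 1 if the K_4 on S is monochromatic.
For a fixed S, the K_4 on S has C(4, 2) = 6 edges. P[all 6 edges red] = (1/2)^6, and likewise for blue, so P[monochromatic] = 2·(1/2)^6 = 2^{1 − 6} = 1/32.
By linearity: E[X] = C(39, 4) · 2^{1 − 6} = 82251 · 1/32 = 82251/32.
Numerically: E[X] ≈ 2570.34375.

E[X] = C(39,4)·2^(1−C(4,2)) = 82251/32 ≈ 2570.34375.


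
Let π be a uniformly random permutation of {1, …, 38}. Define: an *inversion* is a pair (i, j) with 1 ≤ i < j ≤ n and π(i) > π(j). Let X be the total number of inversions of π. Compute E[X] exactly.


Write X = Σ X_I over the C(38, 2) = 703 pairs i < j, with X_I the indicator of one inversion.
There are 703 indicators.
For each fixed pair i < j, the values π(i) and π(j) are two distinct elements of {1, …, 38} in uniformly random order; by symmetry P[π(i) > π(j)] = 1/2.
By linearity: E[X] = 703 · (1/2) = C(38, 2) · (1/2) = 703/2 = 703/2 ≈ 351.50000.

E[X] = 703/2 = 351.50000.
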